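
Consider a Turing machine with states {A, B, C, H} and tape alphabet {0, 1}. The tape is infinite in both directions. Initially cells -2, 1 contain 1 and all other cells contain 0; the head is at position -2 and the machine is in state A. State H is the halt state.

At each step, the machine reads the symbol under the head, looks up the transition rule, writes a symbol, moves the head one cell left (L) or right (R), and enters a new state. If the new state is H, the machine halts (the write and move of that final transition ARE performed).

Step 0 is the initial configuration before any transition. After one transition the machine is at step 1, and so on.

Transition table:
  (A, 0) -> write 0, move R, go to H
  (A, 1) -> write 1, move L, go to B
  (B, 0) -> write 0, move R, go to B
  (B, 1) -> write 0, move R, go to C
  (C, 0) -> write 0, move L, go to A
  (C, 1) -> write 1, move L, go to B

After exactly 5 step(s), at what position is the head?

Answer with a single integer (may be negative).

Answer: -1

Derivation:
Step 1: in state A at pos -2, read 1 -> (A,1)->write 1,move L,goto B. Now: state=B, head=-3, tape[-4..2]=0010010 (head:  ^)
Step 2: in state B at pos -3, read 0 -> (B,0)->write 0,move R,goto B. Now: state=B, head=-2, tape[-4..2]=0010010 (head:   ^)
Step 3: in state B at pos -2, read 1 -> (B,1)->write 0,move R,goto C. Now: state=C, head=-1, tape[-4..2]=0000010 (head:    ^)
Step 4: in state C at pos -1, read 0 -> (C,0)->write 0,move L,goto A. Now: state=A, head=-2, tape[-4..2]=0000010 (head:   ^)
Step 5: in state A at pos -2, read 0 -> (A,0)->write 0,move R,goto H. Now: state=H, head=-1, tape[-4..2]=0000010 (head:    ^)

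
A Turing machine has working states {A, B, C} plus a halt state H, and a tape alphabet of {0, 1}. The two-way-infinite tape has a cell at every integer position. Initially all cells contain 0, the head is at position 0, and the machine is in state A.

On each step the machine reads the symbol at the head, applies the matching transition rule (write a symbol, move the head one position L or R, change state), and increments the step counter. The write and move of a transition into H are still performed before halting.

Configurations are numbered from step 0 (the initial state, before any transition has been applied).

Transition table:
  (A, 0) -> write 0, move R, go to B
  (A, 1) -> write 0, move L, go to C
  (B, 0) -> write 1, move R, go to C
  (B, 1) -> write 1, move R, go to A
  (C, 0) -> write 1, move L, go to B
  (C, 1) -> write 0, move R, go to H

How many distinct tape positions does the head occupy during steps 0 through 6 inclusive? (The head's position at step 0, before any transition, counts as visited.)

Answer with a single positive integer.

Answer: 3

Derivation:
Step 1: in state A at pos 0, read 0 -> (A,0)->write 0,move R,goto B. Now: state=B, head=1, tape[-1..2]=0000 (head:   ^)
Step 2: in state B at pos 1, read 0 -> (B,0)->write 1,move R,goto C. Now: state=C, head=2, tape[-1..3]=00100 (head:    ^)
Step 3: in state C at pos 2, read 0 -> (C,0)->write 1,move L,goto B. Now: state=B, head=1, tape[-1..3]=00110 (head:   ^)
Step 4: in state B at pos 1, read 1 -> (B,1)->write 1,move R,goto A. Now: state=A, head=2, tape[-1..3]=00110 (head:    ^)
Step 5: in state A at pos 2, read 1 -> (A,1)->write 0,move L,goto C. Now: state=C, head=1, tape[-1..3]=00100 (head:   ^)
Step 6: in state C at pos 1, read 1 -> (C,1)->write 0,move R,goto H. Now: state=H, head=2, tape[-1..3]=00000 (head:    ^)
Head positions at steps 0..6: starting at 0, distinct positions visited = {0, 1, 2} -> 3 position(s)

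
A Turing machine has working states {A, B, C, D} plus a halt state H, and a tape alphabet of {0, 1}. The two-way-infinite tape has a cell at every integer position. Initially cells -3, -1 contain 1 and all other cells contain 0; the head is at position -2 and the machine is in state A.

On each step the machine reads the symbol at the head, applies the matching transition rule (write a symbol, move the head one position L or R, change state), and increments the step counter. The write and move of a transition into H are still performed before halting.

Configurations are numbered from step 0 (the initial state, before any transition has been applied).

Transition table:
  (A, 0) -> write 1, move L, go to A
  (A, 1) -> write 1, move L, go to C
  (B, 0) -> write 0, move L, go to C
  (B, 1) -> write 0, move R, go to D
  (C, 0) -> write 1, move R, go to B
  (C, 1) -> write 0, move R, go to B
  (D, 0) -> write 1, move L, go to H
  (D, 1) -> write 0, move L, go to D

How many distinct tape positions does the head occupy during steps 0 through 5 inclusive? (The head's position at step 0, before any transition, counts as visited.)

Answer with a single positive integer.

Answer: 3

Derivation:
Step 1: in state A at pos -2, read 0 -> (A,0)->write 1,move L,goto A. Now: state=A, head=-3, tape[-4..0]=01110 (head:  ^)
Step 2: in state A at pos -3, read 1 -> (A,1)->write 1,move L,goto C. Now: state=C, head=-4, tape[-5..0]=001110 (head:  ^)
Step 3: in state C at pos -4, read 0 -> (C,0)->write 1,move R,goto B. Now: state=B, head=-3, tape[-5..0]=011110 (head:   ^)
Step 4: in state B at pos -3, read 1 -> (B,1)->write 0,move R,goto D. Now: state=D, head=-2, tape[-5..0]=010110 (head:    ^)
Step 5: in state D at pos -2, read 1 -> (D,1)->write 0,move L,goto D. Now: state=D, head=-3, tape[-5..0]=010010 (head:   ^)
Head positions at steps 0..5: starting at -2, distinct positions visited = {-4, -3, -2} -> 3 position(s)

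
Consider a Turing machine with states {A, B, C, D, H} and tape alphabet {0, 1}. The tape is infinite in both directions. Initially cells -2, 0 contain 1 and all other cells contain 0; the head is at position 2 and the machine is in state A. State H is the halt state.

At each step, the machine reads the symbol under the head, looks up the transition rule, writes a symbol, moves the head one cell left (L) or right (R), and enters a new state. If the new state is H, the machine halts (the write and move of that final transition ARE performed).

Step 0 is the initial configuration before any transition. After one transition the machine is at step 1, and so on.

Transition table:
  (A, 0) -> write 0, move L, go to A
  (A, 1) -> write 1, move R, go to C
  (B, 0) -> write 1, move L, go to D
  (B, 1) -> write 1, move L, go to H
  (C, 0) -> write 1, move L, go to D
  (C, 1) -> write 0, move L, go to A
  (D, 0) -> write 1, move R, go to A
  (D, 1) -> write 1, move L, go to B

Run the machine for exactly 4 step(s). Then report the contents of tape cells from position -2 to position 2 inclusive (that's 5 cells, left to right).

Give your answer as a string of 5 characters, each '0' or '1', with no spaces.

Step 1: in state A at pos 2, read 0 -> (A,0)->write 0,move L,goto A. Now: state=A, head=1, tape[-3..3]=0101000 (head:     ^)
Step 2: in state A at pos 1, read 0 -> (A,0)->write 0,move L,goto A. Now: state=A, head=0, tape[-3..3]=0101000 (head:    ^)
Step 3: in state A at pos 0, read 1 -> (A,1)->write 1,move R,goto C. Now: state=C, head=1, tape[-3..3]=0101000 (head:     ^)
Step 4: in state C at pos 1, read 0 -> (C,0)->write 1,move L,goto D. Now: state=D, head=0, tape[-3..3]=0101100 (head:    ^)

Answer: 10110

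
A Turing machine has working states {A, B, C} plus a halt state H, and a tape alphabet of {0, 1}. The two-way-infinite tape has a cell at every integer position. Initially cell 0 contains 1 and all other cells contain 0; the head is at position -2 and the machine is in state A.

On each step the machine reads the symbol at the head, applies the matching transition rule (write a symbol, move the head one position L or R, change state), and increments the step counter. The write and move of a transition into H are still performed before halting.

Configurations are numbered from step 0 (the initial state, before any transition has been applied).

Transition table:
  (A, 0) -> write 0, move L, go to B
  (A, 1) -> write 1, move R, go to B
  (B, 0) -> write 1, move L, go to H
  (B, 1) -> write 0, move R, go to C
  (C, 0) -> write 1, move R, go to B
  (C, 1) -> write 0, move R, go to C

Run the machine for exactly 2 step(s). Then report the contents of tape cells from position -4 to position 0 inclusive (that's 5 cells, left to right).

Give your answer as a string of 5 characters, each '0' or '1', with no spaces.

Step 1: in state A at pos -2, read 0 -> (A,0)->write 0,move L,goto B. Now: state=B, head=-3, tape[-4..1]=000010 (head:  ^)
Step 2: in state B at pos -3, read 0 -> (B,0)->write 1,move L,goto H. Now: state=H, head=-4, tape[-5..1]=0010010 (head:  ^)

Answer: 01001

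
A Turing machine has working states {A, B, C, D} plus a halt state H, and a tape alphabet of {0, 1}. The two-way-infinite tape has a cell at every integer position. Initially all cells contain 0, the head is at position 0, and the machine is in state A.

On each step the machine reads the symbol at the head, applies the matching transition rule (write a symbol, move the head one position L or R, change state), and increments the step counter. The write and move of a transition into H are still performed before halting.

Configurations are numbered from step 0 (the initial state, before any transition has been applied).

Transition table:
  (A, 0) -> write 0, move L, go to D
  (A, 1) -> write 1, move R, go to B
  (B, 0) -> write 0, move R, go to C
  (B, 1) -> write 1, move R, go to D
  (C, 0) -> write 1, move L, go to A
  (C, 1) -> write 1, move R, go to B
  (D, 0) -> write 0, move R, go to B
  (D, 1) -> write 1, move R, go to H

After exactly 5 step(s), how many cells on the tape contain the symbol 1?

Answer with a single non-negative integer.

Answer: 1

Derivation:
Step 1: in state A at pos 0, read 0 -> (A,0)->write 0,move L,goto D. Now: state=D, head=-1, tape[-2..1]=0000 (head:  ^)
Step 2: in state D at pos -1, read 0 -> (D,0)->write 0,move R,goto B. Now: state=B, head=0, tape[-2..1]=0000 (head:   ^)
Step 3: in state B at pos 0, read 0 -> (B,0)->write 0,move R,goto C. Now: state=C, head=1, tape[-2..2]=00000 (head:    ^)
Step 4: in state C at pos 1, read 0 -> (C,0)->write 1,move L,goto A. Now: state=A, head=0, tape[-2..2]=00010 (head:   ^)
Step 5: in state A at pos 0, read 0 -> (A,0)->write 0,move L,goto D. Now: state=D, head=-1, tape[-2..2]=00010 (head:  ^)
Cells containing 1 after step 5: {1} -> 1 cell(s)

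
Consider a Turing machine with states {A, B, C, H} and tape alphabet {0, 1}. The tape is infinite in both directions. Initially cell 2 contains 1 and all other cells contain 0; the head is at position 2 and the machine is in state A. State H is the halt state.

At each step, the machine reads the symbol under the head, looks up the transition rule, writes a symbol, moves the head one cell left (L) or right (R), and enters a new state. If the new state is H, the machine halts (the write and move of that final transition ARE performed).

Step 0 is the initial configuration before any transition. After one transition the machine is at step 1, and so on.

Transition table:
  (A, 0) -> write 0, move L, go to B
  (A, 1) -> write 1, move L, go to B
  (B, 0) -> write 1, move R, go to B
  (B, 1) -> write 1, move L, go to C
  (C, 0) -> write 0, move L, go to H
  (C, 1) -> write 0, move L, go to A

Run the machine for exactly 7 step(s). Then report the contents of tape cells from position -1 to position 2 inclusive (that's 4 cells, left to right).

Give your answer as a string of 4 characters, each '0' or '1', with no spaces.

Step 1: in state A at pos 2, read 1 -> (A,1)->write 1,move L,goto B. Now: state=B, head=1, tape[0..3]=0010 (head:  ^)
Step 2: in state B at pos 1, read 0 -> (B,0)->write 1,move R,goto B. Now: state=B, head=2, tape[0..3]=0110 (head:   ^)
Step 3: in state B at pos 2, read 1 -> (B,1)->write 1,move L,goto C. Now: state=C, head=1, tape[0..3]=0110 (head:  ^)
Step 4: in state C at pos 1, read 1 -> (C,1)->write 0,move L,goto A. Now: state=A, head=0, tape[-1..3]=00010 (head:  ^)
Step 5: in state A at pos 0, read 0 -> (A,0)->write 0,move L,goto B. Now: state=B, head=-1, tape[-2..3]=000010 (head:  ^)
Step 6: in state B at pos -1, read 0 -> (B,0)->write 1,move R,goto B. Now: state=B, head=0, tape[-2..3]=010010 (head:   ^)
Step 7: in state B at pos 0, read 0 -> (B,0)->write 1,move R,goto B. Now: state=B, head=1, tape[-2..3]=011010 (head:    ^)

Answer: 1101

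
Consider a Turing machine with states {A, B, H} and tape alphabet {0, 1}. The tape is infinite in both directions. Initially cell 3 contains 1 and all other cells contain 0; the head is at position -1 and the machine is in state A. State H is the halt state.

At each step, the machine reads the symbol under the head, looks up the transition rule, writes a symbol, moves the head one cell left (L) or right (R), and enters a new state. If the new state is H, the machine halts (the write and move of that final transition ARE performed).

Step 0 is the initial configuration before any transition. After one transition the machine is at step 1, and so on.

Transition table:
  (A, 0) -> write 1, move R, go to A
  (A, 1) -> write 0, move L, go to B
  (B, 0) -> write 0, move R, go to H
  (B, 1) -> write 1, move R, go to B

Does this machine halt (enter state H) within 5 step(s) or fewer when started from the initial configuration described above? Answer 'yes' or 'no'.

Answer: no

Derivation:
Step 1: in state A at pos -1, read 0 -> (A,0)->write 1,move R,goto A. Now: state=A, head=0, tape[-2..4]=0100010 (head:   ^)
Step 2: in state A at pos 0, read 0 -> (A,0)->write 1,move R,goto A. Now: state=A, head=1, tape[-2..4]=0110010 (head:    ^)
Step 3: in state A at pos 1, read 0 -> (A,0)->write 1,move R,goto A. Now: state=A, head=2, tape[-2..4]=0111010 (head:     ^)
Step 4: in state A at pos 2, read 0 -> (A,0)->write 1,move R,goto A. Now: state=A, head=3, tape[-2..4]=0111110 (head:      ^)
Step 5: in state A at pos 3, read 1 -> (A,1)->write 0,move L,goto B. Now: state=B, head=2, tape[-2..4]=0111100 (head:     ^)
After 5 step(s): state = B (not H) -> not halted within 5 -> no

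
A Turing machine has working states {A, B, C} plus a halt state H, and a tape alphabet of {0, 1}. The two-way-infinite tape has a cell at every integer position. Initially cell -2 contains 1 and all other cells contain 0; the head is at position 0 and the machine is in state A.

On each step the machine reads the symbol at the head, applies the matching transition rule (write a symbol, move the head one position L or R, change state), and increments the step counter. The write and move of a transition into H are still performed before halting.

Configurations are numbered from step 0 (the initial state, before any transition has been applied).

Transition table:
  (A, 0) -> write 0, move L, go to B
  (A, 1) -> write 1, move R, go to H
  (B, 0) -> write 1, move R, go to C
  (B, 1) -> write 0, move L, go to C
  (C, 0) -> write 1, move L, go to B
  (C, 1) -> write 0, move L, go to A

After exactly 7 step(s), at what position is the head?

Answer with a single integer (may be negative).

Answer: -3

Derivation:
Step 1: in state A at pos 0, read 0 -> (A,0)->write 0,move L,goto B. Now: state=B, head=-1, tape[-3..1]=01000 (head:   ^)
Step 2: in state B at pos -1, read 0 -> (B,0)->write 1,move R,goto C. Now: state=C, head=0, tape[-3..1]=01100 (head:    ^)
Step 3: in state C at pos 0, read 0 -> (C,0)->write 1,move L,goto B. Now: state=B, head=-1, tape[-3..1]=01110 (head:   ^)
Step 4: in state B at pos -1, read 1 -> (B,1)->write 0,move L,goto C. Now: state=C, head=-2, tape[-3..1]=01010 (head:  ^)
Step 5: in state C at pos -2, read 1 -> (C,1)->write 0,move L,goto A. Now: state=A, head=-3, tape[-4..1]=000010 (head:  ^)
Step 6: in state A at pos -3, read 0 -> (A,0)->write 0,move L,goto B. Now: state=B, head=-4, tape[-5..1]=0000010 (head:  ^)
Step 7: in state B at pos -4, read 0 -> (B,0)->write 1,move R,goto C. Now: state=C, head=-3, tape[-5..1]=0100010 (head:   ^)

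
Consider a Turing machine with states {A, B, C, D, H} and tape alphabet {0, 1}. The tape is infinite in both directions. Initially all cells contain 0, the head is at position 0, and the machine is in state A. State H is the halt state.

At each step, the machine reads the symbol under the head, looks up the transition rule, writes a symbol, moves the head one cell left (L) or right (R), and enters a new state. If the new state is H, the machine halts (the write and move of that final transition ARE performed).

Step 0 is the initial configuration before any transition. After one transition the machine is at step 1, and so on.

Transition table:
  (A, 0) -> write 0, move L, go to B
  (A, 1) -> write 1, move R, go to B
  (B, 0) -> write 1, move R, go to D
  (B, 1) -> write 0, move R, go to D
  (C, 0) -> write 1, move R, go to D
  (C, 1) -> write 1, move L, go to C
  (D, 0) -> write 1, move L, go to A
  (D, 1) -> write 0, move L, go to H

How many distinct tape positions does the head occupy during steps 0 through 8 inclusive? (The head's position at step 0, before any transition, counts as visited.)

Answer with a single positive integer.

Step 1: in state A at pos 0, read 0 -> (A,0)->write 0,move L,goto B. Now: state=B, head=-1, tape[-2..1]=0000 (head:  ^)
Step 2: in state B at pos -1, read 0 -> (B,0)->write 1,move R,goto D. Now: state=D, head=0, tape[-2..1]=0100 (head:   ^)
Step 3: in state D at pos 0, read 0 -> (D,0)->write 1,move L,goto A. Now: state=A, head=-1, tape[-2..1]=0110 (head:  ^)
Step 4: in state A at pos -1, read 1 -> (A,1)->write 1,move R,goto B. Now: state=B, head=0, tape[-2..1]=0110 (head:   ^)
Step 5: in state B at pos 0, read 1 -> (B,1)->write 0,move R,goto D. Now: state=D, head=1, tape[-2..2]=01000 (head:    ^)
Step 6: in state D at pos 1, read 0 -> (D,0)->write 1,move L,goto A. Now: state=A, head=0, tape[-2..2]=01010 (head:   ^)
Step 7: in state A at pos 0, read 0 -> (A,0)->write 0,move L,goto B. Now: state=B, head=-1, tape[-2..2]=01010 (head:  ^)
Step 8: in state B at pos -1, read 1 -> (B,1)->write 0,move R,goto D. Now: state=D, head=0, tape[-2..2]=00010 (head:   ^)
Head positions at steps 0..8: starting at 0, distinct positions visited = {-1, 0, 1} -> 3 position(s)

Answer: 3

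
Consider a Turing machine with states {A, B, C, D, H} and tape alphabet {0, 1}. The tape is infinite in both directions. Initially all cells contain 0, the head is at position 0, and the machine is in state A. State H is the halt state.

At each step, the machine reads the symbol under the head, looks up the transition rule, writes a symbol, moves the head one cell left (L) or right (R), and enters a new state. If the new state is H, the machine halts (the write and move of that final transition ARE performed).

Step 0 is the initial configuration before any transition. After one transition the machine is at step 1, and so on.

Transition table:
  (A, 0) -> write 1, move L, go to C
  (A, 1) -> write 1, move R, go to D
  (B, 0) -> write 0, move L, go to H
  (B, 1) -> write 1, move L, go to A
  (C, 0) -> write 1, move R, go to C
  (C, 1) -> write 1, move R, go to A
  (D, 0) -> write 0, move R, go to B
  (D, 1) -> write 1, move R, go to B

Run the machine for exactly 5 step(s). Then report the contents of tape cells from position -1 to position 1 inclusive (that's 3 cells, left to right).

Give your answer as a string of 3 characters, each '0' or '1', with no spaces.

Answer: 111

Derivation:
Step 1: in state A at pos 0, read 0 -> (A,0)->write 1,move L,goto C. Now: state=C, head=-1, tape[-2..1]=0010 (head:  ^)
Step 2: in state C at pos -1, read 0 -> (C,0)->write 1,move R,goto C. Now: state=C, head=0, tape[-2..1]=0110 (head:   ^)
Step 3: in state C at pos 0, read 1 -> (C,1)->write 1,move R,goto A. Now: state=A, head=1, tape[-2..2]=01100 (head:    ^)
Step 4: in state A at pos 1, read 0 -> (A,0)->write 1,move L,goto C. Now: state=C, head=0, tape[-2..2]=01110 (head:   ^)
Step 5: in state C at pos 0, read 1 -> (C,1)->write 1,move R,goto A. Now: state=A, head=1, tape[-2..2]=01110 (head:    ^)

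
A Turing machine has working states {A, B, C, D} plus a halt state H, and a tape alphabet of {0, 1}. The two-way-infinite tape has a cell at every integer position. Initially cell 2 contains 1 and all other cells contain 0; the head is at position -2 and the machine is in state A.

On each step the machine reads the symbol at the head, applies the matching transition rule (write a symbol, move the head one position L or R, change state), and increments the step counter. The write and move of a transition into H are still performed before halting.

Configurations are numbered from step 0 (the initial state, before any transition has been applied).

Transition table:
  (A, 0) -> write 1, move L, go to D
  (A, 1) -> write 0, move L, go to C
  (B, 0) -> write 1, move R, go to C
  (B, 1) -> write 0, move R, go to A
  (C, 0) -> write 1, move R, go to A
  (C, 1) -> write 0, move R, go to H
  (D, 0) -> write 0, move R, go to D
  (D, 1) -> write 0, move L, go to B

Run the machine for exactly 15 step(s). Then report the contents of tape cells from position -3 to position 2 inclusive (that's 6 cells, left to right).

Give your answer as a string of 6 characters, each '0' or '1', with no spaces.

Step 1: in state A at pos -2, read 0 -> (A,0)->write 1,move L,goto D. Now: state=D, head=-3, tape[-4..3]=00100010 (head:  ^)
Step 2: in state D at pos -3, read 0 -> (D,0)->write 0,move R,goto D. Now: state=D, head=-2, tape[-4..3]=00100010 (head:   ^)
Step 3: in state D at pos -2, read 1 -> (D,1)->write 0,move L,goto B. Now: state=B, head=-3, tape[-4..3]=00000010 (head:  ^)
Step 4: in state B at pos -3, read 0 -> (B,0)->write 1,move R,goto C. Now: state=C, head=-2, tape[-4..3]=01000010 (head:   ^)
Step 5: in state C at pos -2, read 0 -> (C,0)->write 1,move R,goto A. Now: state=A, head=-1, tape[-4..3]=01100010 (head:    ^)
Step 6: in state A at pos -1, read 0 -> (A,0)->write 1,move L,goto D. Now: state=D, head=-2, tape[-4..3]=01110010 (head:   ^)
Step 7: in state D at pos -2, read 1 -> (D,1)->write 0,move L,goto B. Now: state=B, head=-3, tape[-4..3]=01010010 (head:  ^)
Step 8: in state B at pos -3, read 1 -> (B,1)->write 0,move R,goto A. Now: state=A, head=-2, tape[-4..3]=00010010 (head:   ^)
Step 9: in state A at pos -2, read 0 -> (A,0)->write 1,move L,goto D. Now: state=D, head=-3, tape[-4..3]=00110010 (head:  ^)
Step 10: in state D at pos -3, read 0 -> (D,0)->write 0,move R,goto D. Now: state=D, head=-2, tape[-4..3]=00110010 (head:   ^)
Step 11: in state D at pos -2, read 1 -> (D,1)->write 0,move L,goto B. Now: state=B, head=-3, tape[-4..3]=00010010 (head:  ^)
Step 12: in state B at pos -3, read 0 -> (B,0)->write 1,move R,goto C. Now: state=C, head=-2, tape[-4..3]=01010010 (head:   ^)
Step 13: in state C at pos -2, read 0 -> (C,0)->write 1,move R,goto A. Now: state=A, head=-1, tape[-4..3]=01110010 (head:    ^)
Step 14: in state A at pos -1, read 1 -> (A,1)->write 0,move L,goto C. Now: state=C, head=-2, tape[-4..3]=01100010 (head:   ^)
Step 15: in state C at pos -2, read 1 -> (C,1)->write 0,move R,goto H. Now: state=H, head=-1, tape[-4..3]=01000010 (head:    ^)

Answer: 100001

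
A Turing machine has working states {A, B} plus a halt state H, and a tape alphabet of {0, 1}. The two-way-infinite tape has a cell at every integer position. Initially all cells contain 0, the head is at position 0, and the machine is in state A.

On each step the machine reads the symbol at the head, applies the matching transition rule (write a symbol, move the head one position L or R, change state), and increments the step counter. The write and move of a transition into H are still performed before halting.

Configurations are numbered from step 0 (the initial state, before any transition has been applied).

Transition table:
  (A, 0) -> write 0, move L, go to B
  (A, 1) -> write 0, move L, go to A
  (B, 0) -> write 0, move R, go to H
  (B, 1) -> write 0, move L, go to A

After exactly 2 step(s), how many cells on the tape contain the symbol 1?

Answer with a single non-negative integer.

Step 1: in state A at pos 0, read 0 -> (A,0)->write 0,move L,goto B. Now: state=B, head=-1, tape[-2..1]=0000 (head:  ^)
Step 2: in state B at pos -1, read 0 -> (B,0)->write 0,move R,goto H. Now: state=H, head=0, tape[-2..1]=0000 (head:   ^)
No cell contains 1 after step 2 -> 0 cell(s)

Answer: 0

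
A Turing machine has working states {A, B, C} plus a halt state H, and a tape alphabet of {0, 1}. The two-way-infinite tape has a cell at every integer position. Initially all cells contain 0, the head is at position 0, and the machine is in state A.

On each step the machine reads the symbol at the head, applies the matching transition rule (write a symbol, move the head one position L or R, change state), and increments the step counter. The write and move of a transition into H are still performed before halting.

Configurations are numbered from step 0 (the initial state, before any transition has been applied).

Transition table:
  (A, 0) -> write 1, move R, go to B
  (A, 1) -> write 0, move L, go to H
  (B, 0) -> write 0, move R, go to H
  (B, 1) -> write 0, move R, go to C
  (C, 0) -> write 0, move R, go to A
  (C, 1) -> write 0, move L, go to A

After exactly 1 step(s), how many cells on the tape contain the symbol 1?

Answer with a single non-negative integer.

Answer: 1

Derivation:
Step 1: in state A at pos 0, read 0 -> (A,0)->write 1,move R,goto B. Now: state=B, head=1, tape[-1..2]=0100 (head:   ^)
Cells containing 1 after step 1: {0} -> 1 cell(s)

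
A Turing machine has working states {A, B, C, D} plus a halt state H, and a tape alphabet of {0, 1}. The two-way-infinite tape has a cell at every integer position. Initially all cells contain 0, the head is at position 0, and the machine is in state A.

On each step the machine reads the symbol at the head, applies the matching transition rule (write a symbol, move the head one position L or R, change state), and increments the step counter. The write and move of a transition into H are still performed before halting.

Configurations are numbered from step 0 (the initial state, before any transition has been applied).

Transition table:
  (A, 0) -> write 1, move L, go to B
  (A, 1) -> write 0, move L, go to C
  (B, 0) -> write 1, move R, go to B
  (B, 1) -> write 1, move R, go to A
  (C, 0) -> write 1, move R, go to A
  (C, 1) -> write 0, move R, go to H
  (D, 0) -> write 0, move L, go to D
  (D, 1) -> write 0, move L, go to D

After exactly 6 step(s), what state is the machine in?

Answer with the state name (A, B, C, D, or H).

Answer: C

Derivation:
Step 1: in state A at pos 0, read 0 -> (A,0)->write 1,move L,goto B. Now: state=B, head=-1, tape[-2..1]=0010 (head:  ^)
Step 2: in state B at pos -1, read 0 -> (B,0)->write 1,move R,goto B. Now: state=B, head=0, tape[-2..1]=0110 (head:   ^)
Step 3: in state B at pos 0, read 1 -> (B,1)->write 1,move R,goto A. Now: state=A, head=1, tape[-2..2]=01100 (head:    ^)
Step 4: in state A at pos 1, read 0 -> (A,0)->write 1,move L,goto B. Now: state=B, head=0, tape[-2..2]=01110 (head:   ^)
Step 5: in state B at pos 0, read 1 -> (B,1)->write 1,move R,goto A. Now: state=A, head=1, tape[-2..2]=01110 (head:    ^)
Step 6: in state A at pos 1, read 1 -> (A,1)->write 0,move L,goto C. Now: state=C, head=0, tape[-2..2]=01100 (head:   ^)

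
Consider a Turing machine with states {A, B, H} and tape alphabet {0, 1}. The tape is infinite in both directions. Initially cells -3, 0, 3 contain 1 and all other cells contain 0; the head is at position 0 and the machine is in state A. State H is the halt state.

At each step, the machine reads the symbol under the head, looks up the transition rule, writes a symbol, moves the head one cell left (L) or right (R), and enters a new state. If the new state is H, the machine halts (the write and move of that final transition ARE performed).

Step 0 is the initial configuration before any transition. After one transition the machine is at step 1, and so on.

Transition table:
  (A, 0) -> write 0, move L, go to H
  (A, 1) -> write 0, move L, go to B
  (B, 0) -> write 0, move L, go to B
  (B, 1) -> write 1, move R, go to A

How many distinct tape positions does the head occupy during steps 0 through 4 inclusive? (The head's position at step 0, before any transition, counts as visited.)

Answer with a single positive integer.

Step 1: in state A at pos 0, read 1 -> (A,1)->write 0,move L,goto B. Now: state=B, head=-1, tape[-4..4]=010000010 (head:    ^)
Step 2: in state B at pos -1, read 0 -> (B,0)->write 0,move L,goto B. Now: state=B, head=-2, tape[-4..4]=010000010 (head:   ^)
Step 3: in state B at pos -2, read 0 -> (B,0)->write 0,move L,goto B. Now: state=B, head=-3, tape[-4..4]=010000010 (head:  ^)
Step 4: in state B at pos -3, read 1 -> (B,1)->write 1,move R,goto A. Now: state=A, head=-2, tape[-4..4]=010000010 (head:   ^)
Head positions at steps 0..4: starting at 0, distinct positions visited = {-3, -2, -1, 0} -> 4 position(s)

Answer: 4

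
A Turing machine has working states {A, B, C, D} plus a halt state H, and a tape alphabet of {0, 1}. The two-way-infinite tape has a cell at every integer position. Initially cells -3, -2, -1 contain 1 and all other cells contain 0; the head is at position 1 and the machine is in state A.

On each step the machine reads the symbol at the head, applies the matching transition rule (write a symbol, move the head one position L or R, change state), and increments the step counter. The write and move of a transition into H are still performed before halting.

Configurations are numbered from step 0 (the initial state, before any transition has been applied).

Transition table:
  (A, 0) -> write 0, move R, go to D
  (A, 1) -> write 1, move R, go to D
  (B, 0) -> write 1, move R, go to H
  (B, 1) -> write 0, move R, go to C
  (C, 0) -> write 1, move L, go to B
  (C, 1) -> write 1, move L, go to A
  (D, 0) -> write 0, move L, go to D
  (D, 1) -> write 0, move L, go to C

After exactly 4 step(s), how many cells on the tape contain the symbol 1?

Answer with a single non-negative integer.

Answer: 3

Derivation:
Step 1: in state A at pos 1, read 0 -> (A,0)->write 0,move R,goto D. Now: state=D, head=2, tape[-4..3]=01110000 (head:       ^)
Step 2: in state D at pos 2, read 0 -> (D,0)->write 0,move L,goto D. Now: state=D, head=1, tape[-4..3]=01110000 (head:      ^)
Step 3: in state D at pos 1, read 0 -> (D,0)->write 0,move L,goto D. Now: state=D, head=0, tape[-4..3]=01110000 (head:     ^)
Step 4: in state D at pos 0, read 0 -> (D,0)->write 0,move L,goto D. Now: state=D, head=-1, tape[-4..3]=01110000 (head:    ^)
Cells containing 1 after step 4: {-3, -2, -1} -> 3 cell(s)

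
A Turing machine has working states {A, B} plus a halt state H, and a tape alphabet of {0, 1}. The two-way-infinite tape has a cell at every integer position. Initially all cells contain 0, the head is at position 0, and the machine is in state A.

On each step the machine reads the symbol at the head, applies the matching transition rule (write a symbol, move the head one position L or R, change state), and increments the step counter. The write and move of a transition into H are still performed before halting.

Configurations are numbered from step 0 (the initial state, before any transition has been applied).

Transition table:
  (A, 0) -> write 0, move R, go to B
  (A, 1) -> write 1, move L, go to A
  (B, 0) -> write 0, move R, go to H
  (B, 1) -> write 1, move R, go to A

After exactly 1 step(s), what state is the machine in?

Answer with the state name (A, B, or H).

Step 1: in state A at pos 0, read 0 -> (A,0)->write 0,move R,goto B. Now: state=B, head=1, tape[-1..2]=0000 (head:   ^)

Answer: B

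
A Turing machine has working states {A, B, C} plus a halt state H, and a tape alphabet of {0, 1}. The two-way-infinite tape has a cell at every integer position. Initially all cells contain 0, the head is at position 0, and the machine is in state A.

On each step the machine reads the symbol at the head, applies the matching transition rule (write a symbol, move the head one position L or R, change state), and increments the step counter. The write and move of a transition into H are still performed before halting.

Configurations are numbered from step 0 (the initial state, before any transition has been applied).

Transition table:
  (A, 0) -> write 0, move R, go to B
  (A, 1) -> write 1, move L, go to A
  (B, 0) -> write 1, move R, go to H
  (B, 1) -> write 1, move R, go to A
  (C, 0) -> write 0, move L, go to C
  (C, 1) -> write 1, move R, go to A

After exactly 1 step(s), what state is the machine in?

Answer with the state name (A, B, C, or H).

Answer: B

Derivation:
Step 1: in state A at pos 0, read 0 -> (A,0)->write 0,move R,goto B. Now: state=B, head=1, tape[-1..2]=0000 (head:   ^)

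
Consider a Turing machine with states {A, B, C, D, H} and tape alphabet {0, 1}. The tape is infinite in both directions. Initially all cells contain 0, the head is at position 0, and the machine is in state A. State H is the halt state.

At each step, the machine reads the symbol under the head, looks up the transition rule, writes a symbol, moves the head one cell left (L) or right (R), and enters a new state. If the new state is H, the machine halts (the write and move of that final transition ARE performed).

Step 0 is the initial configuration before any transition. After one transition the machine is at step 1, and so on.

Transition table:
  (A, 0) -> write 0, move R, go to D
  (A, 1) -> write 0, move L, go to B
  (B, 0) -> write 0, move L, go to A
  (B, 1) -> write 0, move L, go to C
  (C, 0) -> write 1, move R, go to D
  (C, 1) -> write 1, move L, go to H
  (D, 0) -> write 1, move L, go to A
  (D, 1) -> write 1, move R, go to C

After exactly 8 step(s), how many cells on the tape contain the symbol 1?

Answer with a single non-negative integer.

Step 1: in state A at pos 0, read 0 -> (A,0)->write 0,move R,goto D. Now: state=D, head=1, tape[-1..2]=0000 (head:   ^)
Step 2: in state D at pos 1, read 0 -> (D,0)->write 1,move L,goto A. Now: state=A, head=0, tape[-1..2]=0010 (head:  ^)
Step 3: in state A at pos 0, read 0 -> (A,0)->write 0,move R,goto D. Now: state=D, head=1, tape[-1..2]=0010 (head:   ^)
Step 4: in state D at pos 1, read 1 -> (D,1)->write 1,move R,goto C. Now: state=C, head=2, tape[-1..3]=00100 (head:    ^)
Step 5: in state C at pos 2, read 0 -> (C,0)->write 1,move R,goto D. Now: state=D, head=3, tape[-1..4]=001100 (head:     ^)
Step 6: in state D at pos 3, read 0 -> (D,0)->write 1,move L,goto A. Now: state=A, head=2, tape[-1..4]=001110 (head:    ^)
Step 7: in state A at pos 2, read 1 -> (A,1)->write 0,move L,goto B. Now: state=B, head=1, tape[-1..4]=001010 (head:   ^)
Step 8: in state B at pos 1, read 1 -> (B,1)->write 0,move L,goto C. Now: state=C, head=0, tape[-1..4]=000010 (head:  ^)
Cells containing 1 after step 8: {3} -> 1 cell(s)

Answer: 1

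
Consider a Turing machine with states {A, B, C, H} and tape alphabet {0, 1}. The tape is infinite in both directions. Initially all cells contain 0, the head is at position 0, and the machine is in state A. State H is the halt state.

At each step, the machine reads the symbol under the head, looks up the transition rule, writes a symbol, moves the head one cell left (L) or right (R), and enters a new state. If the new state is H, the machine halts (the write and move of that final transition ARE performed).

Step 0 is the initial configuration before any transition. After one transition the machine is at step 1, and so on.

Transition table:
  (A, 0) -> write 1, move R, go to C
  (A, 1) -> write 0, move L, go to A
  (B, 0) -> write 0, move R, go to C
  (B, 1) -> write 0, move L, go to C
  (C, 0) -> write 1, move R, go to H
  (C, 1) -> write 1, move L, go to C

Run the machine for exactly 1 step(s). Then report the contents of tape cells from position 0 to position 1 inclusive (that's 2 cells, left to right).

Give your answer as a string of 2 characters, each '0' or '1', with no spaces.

Step 1: in state A at pos 0, read 0 -> (A,0)->write 1,move R,goto C. Now: state=C, head=1, tape[-1..2]=0100 (head:   ^)

Answer: 10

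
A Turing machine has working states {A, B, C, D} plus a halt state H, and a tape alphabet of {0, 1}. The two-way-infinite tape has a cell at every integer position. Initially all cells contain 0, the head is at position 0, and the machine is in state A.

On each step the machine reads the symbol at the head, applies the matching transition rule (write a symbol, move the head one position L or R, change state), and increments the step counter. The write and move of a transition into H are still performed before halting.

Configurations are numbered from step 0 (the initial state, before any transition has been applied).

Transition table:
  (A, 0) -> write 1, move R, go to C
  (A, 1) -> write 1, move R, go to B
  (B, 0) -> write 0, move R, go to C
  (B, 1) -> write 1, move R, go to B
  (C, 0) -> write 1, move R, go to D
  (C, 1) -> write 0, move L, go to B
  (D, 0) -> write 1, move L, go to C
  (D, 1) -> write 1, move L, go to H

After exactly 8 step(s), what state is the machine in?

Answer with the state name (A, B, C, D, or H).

Step 1: in state A at pos 0, read 0 -> (A,0)->write 1,move R,goto C. Now: state=C, head=1, tape[-1..2]=0100 (head:   ^)
Step 2: in state C at pos 1, read 0 -> (C,0)->write 1,move R,goto D. Now: state=D, head=2, tape[-1..3]=01100 (head:    ^)
Step 3: in state D at pos 2, read 0 -> (D,0)->write 1,move L,goto C. Now: state=C, head=1, tape[-1..3]=01110 (head:   ^)
Step 4: in state C at pos 1, read 1 -> (C,1)->write 0,move L,goto B. Now: state=B, head=0, tape[-1..3]=01010 (head:  ^)
Step 5: in state B at pos 0, read 1 -> (B,1)->write 1,move R,goto B. Now: state=B, head=1, tape[-1..3]=01010 (head:   ^)
Step 6: in state B at pos 1, read 0 -> (B,0)->write 0,move R,goto C. Now: state=C, head=2, tape[-1..3]=01010 (head:    ^)
Step 7: in state C at pos 2, read 1 -> (C,1)->write 0,move L,goto B. Now: state=B, head=1, tape[-1..3]=01000 (head:   ^)
Step 8: in state B at pos 1, read 0 -> (B,0)->write 0,move R,goto C. Now: state=C, head=2, tape[-1..3]=01000 (head:    ^)

Answer: C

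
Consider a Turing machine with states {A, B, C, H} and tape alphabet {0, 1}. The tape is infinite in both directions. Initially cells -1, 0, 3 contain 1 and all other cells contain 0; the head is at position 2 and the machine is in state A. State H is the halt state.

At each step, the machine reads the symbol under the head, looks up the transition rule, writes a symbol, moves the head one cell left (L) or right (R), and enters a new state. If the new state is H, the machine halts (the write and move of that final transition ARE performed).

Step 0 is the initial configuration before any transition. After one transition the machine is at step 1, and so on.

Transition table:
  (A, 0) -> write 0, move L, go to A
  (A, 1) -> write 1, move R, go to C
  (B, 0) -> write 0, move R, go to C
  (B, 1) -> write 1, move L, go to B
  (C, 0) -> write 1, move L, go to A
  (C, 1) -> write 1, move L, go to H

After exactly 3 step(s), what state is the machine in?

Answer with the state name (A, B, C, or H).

Step 1: in state A at pos 2, read 0 -> (A,0)->write 0,move L,goto A. Now: state=A, head=1, tape[-2..4]=0110010 (head:    ^)
Step 2: in state A at pos 1, read 0 -> (A,0)->write 0,move L,goto A. Now: state=A, head=0, tape[-2..4]=0110010 (head:   ^)
Step 3: in state A at pos 0, read 1 -> (A,1)->write 1,move R,goto C. Now: state=C, head=1, tape[-2..4]=0110010 (head:    ^)

Answer: C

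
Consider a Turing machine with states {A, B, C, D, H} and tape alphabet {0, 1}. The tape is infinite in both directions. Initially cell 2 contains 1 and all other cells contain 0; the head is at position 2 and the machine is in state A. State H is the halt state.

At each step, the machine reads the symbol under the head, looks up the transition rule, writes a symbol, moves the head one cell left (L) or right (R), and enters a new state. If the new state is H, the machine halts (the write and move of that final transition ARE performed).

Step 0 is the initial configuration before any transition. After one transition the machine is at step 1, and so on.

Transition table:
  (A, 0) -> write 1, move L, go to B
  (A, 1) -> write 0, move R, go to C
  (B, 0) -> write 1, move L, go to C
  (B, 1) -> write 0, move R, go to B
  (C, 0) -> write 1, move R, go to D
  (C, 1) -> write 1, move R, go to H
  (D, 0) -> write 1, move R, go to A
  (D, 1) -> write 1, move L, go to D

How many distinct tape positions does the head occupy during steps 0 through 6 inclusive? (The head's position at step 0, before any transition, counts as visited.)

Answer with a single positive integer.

Answer: 5

Derivation:
Step 1: in state A at pos 2, read 1 -> (A,1)->write 0,move R,goto C. Now: state=C, head=3, tape[1..4]=0000 (head:   ^)
Step 2: in state C at pos 3, read 0 -> (C,0)->write 1,move R,goto D. Now: state=D, head=4, tape[1..5]=00100 (head:    ^)
Step 3: in state D at pos 4, read 0 -> (D,0)->write 1,move R,goto A. Now: state=A, head=5, tape[1..6]=001100 (head:     ^)
Step 4: in state A at pos 5, read 0 -> (A,0)->write 1,move L,goto B. Now: state=B, head=4, tape[1..6]=001110 (head:    ^)
Step 5: in state B at pos 4, read 1 -> (B,1)->write 0,move R,goto B. Now: state=B, head=5, tape[1..6]=001010 (head:     ^)
Step 6: in state B at pos 5, read 1 -> (B,1)->write 0,move R,goto B. Now: state=B, head=6, tape[1..7]=0010000 (head:      ^)
Head positions at steps 0..6: starting at 2, distinct positions visited = {2, 3, 4, 5, 6} -> 5 position(s)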